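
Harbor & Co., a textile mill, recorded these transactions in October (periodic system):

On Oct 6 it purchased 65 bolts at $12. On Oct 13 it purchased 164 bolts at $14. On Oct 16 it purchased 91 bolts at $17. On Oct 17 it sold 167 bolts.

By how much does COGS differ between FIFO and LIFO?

$403

FIFO COGS: 65 @ $12 + 102 @ $14 = $2,208
LIFO COGS: 91 @ $17 + 76 @ $14 = $2,611
Difference = |$2,208 − $2,611| = $403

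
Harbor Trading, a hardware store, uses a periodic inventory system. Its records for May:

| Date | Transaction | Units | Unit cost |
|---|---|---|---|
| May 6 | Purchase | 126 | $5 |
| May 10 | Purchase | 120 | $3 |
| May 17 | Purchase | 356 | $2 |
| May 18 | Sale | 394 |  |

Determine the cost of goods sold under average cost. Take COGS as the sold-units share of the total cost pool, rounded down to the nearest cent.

COGS = $1,113.93

May 18, sell 394: 394/602 × $1,702.00 → $1,113.93
Ending inventory (cost pool remaining) = $588.07
Check: goods available $1,702.00 = COGS $1,113.93 + ending $588.07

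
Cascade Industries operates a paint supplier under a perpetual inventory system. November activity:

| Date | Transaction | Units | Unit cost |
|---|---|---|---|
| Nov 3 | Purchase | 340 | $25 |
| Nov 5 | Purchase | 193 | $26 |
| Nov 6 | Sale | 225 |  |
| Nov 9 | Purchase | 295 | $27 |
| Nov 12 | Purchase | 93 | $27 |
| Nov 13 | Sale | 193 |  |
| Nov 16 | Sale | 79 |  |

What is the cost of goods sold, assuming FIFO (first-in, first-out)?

COGS = $12,582

Nov 6, 225 sold [FIFO — oldest first]: 225 @ $25 = $5,625
Nov 13, 193 sold [FIFO — oldest first]: 115 @ $25 + 78 @ $26 = $4,903
Nov 16, 79 sold [FIFO — oldest first]: 79 @ $26 = $2,054
Total COGS = $5,625 + $4,903 + $2,054 = $12,582
Ending inventory: 36 @ $26 + 295 @ $27 + 93 @ $27 = $11,412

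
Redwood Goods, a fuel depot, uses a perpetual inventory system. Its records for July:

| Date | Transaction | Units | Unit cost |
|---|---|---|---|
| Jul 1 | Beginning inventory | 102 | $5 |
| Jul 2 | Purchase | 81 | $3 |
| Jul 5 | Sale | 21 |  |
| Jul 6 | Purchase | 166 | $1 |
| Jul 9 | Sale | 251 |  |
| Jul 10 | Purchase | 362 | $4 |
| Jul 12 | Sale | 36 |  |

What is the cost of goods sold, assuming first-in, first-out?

COGS = $878

Jul 5, 21 sold [FIFO — oldest first]: 21 @ $5 = $105
Jul 9, 251 sold [FIFO — oldest first]: 81 @ $5 + 81 @ $3 + 89 @ $1 = $737
Jul 12, 36 sold [FIFO — oldest first]: 36 @ $1 = $36
Total COGS = $105 + $737 + $36 = $878
Ending inventory: 41 @ $1 + 362 @ $4 = $1,489
Check: goods available $2,367 = COGS $878 + ending $1,489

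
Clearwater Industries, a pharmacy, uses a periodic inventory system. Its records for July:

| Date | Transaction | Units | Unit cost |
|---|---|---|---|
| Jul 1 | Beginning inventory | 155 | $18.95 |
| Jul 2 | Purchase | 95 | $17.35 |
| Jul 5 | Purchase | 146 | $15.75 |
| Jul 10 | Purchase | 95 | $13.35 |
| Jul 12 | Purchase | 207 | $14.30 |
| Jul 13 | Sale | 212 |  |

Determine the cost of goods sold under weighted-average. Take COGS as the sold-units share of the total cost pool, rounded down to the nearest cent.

Jul 13, sell 212: 212/698 × $11,113.35 → $3,375.40
Ending inventory (cost pool remaining) = $7,737.95

COGS = $3,375.40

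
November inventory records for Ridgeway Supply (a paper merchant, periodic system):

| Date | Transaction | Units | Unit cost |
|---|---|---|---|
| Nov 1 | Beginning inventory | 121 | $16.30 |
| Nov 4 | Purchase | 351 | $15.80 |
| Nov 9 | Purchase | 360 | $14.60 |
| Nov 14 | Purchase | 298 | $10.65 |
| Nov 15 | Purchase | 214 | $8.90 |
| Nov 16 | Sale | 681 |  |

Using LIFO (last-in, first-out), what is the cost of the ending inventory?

Nov 16, 681 sold [LIFO — newest first]: 214 @ $8.90 + 298 @ $10.65 + 169 @ $14.60 = $7,545.70
Ending inventory: 121 @ $16.30 + 351 @ $15.80 + 191 @ $14.60 = $10,306.70
Check: goods available $17,852.40 = COGS $7,545.70 + ending $10,306.70

Ending inventory = $10,306.70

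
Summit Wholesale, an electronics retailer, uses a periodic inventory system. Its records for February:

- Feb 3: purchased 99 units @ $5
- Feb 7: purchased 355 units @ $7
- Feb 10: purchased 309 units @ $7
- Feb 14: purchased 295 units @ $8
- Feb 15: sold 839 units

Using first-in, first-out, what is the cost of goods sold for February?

COGS = $5,751

Feb 15, 839 sold [FIFO — oldest first]: 99 @ $5 + 355 @ $7 + 309 @ $7 + 76 @ $8 = $5,751
Ending inventory: 219 @ $8 = $1,752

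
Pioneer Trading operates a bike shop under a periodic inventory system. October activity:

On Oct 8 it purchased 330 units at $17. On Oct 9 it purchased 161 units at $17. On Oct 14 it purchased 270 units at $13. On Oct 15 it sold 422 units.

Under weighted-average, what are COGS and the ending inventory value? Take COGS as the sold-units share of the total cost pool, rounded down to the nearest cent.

COGS = $6,575.10; ending inventory = $5,281.90

Oct 15, sell 422: 422/761 × $11,857.00 → $6,575.10
Ending inventory (cost pool remaining) = $5,281.90
Check: goods available $11,857.00 = COGS $6,575.10 + ending $5,281.90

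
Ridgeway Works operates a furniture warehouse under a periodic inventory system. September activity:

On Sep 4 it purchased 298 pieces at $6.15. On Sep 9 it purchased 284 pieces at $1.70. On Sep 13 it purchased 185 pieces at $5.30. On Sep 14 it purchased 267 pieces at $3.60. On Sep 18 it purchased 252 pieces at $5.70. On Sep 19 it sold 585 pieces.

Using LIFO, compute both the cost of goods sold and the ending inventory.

COGS = $2,747.40; ending inventory = $2,946.20

Sep 19, 585 sold [LIFO — newest first]: 252 @ $5.70 + 267 @ $3.60 + 66 @ $5.30 = $2,747.40
Ending inventory: 298 @ $6.15 + 284 @ $1.70 + 119 @ $5.30 = $2,946.20
Check: goods available $5,693.60 = COGS $2,747.40 + ending $2,946.20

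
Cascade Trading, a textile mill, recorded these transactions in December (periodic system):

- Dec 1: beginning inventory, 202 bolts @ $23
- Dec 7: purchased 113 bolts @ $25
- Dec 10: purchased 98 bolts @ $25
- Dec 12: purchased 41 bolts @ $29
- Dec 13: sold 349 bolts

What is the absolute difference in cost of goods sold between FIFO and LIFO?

$374

FIFO COGS: 202 @ $23 + 113 @ $25 + 34 @ $25 = $8,321
LIFO COGS: 41 @ $29 + 98 @ $25 + 113 @ $25 + 97 @ $23 = $8,695
Difference = |$8,321 − $8,695| = $374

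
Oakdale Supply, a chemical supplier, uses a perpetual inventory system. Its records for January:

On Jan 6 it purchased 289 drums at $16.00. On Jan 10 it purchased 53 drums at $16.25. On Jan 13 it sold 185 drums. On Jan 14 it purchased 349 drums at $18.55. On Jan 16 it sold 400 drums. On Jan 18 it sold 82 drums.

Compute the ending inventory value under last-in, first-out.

Ending inventory = $384.00

Jan 13, 185 sold [LIFO — newest first]: 53 @ $16.25 + 132 @ $16.00 = $2,973.25
Jan 16, 400 sold [LIFO — newest first]: 349 @ $18.55 + 51 @ $16.00 = $7,289.95
Jan 18, 82 sold [LIFO — newest first]: 82 @ $16.00 = $1,312.00
Total COGS = $2,973.25 + $7,289.95 + $1,312.00 = $11,575.20
Ending inventory: 24 @ $16.00 = $384.00
Check: goods available $11,959.20 = COGS $11,575.20 + ending $384.00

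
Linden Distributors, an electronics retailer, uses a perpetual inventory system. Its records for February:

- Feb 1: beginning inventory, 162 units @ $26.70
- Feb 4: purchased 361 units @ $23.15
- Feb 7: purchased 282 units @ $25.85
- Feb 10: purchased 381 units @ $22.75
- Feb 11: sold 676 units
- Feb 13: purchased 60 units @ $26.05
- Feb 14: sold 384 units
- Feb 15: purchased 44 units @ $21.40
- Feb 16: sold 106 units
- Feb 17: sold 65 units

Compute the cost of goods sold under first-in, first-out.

Feb 11, 676 sold [FIFO — oldest first]: 162 @ $26.70 + 361 @ $23.15 + 153 @ $25.85 = $16,637.60
Feb 14, 384 sold [FIFO — oldest first]: 129 @ $25.85 + 255 @ $22.75 = $9,135.90
Feb 16, 106 sold [FIFO — oldest first]: 106 @ $22.75 = $2,411.50
Feb 17, 65 sold [FIFO — oldest first]: 20 @ $22.75 + 45 @ $26.05 = $1,627.25
Total COGS = $16,637.60 + $9,135.90 + $2,411.50 + $1,627.25 = $29,812.25
Ending inventory: 15 @ $26.05 + 44 @ $21.40 = $1,332.35

COGS = $29,812.25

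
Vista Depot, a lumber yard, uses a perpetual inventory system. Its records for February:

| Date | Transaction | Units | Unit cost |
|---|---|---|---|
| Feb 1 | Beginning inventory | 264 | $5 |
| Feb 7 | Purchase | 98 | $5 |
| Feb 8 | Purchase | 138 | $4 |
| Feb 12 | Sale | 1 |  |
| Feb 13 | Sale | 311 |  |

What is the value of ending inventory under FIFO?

Feb 12, 1 sold [FIFO — oldest first]: 1 @ $5 = $5
Feb 13, 311 sold [FIFO — oldest first]: 263 @ $5 + 48 @ $5 = $1,555
Total COGS = $5 + $1,555 = $1,560
Ending inventory: 50 @ $5 + 138 @ $4 = $802
Check: goods available $2,362 = COGS $1,560 + ending $802

Ending inventory = $802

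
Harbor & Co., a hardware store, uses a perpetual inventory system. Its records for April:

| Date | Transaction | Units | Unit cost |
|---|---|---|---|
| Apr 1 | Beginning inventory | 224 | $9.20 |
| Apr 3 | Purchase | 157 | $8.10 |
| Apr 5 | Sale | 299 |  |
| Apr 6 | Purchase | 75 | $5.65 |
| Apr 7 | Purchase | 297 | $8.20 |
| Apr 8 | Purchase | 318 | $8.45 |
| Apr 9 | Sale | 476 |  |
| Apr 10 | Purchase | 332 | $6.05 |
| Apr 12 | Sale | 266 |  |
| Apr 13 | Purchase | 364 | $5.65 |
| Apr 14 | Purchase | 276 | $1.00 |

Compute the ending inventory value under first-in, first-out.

Apr 5, 299 sold [FIFO — oldest first]: 224 @ $9.20 + 75 @ $8.10 = $2,668.30
Apr 9, 476 sold [FIFO — oldest first]: 82 @ $8.10 + 75 @ $5.65 + 297 @ $8.20 + 22 @ $8.45 = $3,709.25
Apr 12, 266 sold [FIFO — oldest first]: 266 @ $8.45 = $2,247.70
Total COGS = $2,668.30 + $3,709.25 + $2,247.70 = $8,625.25
Ending inventory: 30 @ $8.45 + 332 @ $6.05 + 364 @ $5.65 + 276 @ $1.00 = $4,594.70

Ending inventory = $4,594.70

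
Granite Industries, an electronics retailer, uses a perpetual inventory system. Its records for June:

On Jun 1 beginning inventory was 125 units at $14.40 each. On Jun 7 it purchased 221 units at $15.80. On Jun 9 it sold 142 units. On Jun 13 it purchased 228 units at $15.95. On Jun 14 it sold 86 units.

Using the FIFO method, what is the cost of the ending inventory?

Ending inventory = $5,501.00

Jun 9, 142 sold [FIFO — oldest first]: 125 @ $14.40 + 17 @ $15.80 = $2,068.60
Jun 14, 86 sold [FIFO — oldest first]: 86 @ $15.80 = $1,358.80
Total COGS = $2,068.60 + $1,358.80 = $3,427.40
Ending inventory: 118 @ $15.80 + 228 @ $15.95 = $5,501.00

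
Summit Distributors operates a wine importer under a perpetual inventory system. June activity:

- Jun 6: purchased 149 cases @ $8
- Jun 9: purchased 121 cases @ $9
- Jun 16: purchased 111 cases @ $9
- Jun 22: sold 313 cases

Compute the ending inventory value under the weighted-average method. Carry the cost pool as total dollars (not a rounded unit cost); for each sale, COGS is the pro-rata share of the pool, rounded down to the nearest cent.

Ending inventory = $585.41

After Jun 6: 149 on hand, pool $1,192.00 (≈ $8.0000 each)
After Jun 9: 270 on hand, pool $2,281.00 (≈ $8.4481 each)
After Jun 16: 381 on hand, pool $3,280.00 (≈ $8.6089 each)
Jun 22, sell 313: 313/381 × $3,280.00 → $2,694.59
Ending inventory (cost pool remaining) = $585.41
Check: goods available $3,280.00 = COGS $2,694.59 + ending $585.41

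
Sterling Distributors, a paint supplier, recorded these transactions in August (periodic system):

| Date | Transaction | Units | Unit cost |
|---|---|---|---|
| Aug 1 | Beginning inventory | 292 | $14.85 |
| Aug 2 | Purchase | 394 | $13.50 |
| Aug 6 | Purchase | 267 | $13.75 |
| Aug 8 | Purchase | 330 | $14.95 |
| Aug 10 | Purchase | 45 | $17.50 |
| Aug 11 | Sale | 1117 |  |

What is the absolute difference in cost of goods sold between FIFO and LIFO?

FIFO COGS: 292 @ $14.85 + 394 @ $13.50 + 267 @ $13.75 + 164 @ $14.95 = $15,778.25
LIFO COGS: 45 @ $17.50 + 330 @ $14.95 + 267 @ $13.75 + 394 @ $13.50 + 81 @ $14.85 = $15,914.10
Difference = |$15,778.25 − $15,914.10| = $135.85

$135.85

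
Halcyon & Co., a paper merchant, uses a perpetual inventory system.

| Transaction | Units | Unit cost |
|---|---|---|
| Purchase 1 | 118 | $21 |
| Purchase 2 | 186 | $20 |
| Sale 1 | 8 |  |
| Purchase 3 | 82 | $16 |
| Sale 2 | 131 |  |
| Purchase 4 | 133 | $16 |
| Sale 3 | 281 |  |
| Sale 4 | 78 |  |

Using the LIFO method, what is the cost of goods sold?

COGS = $9,197

Sale 1 (8) [LIFO — newest first]: 8 @ $20 = $160
Sale 2 (131) [LIFO — newest first]: 82 @ $16 + 49 @ $20 = $2,292
Sale 3 (281) [LIFO — newest first]: 133 @ $16 + 129 @ $20 + 19 @ $21 = $5,107
Sale 4 (78) [LIFO — newest first]: 78 @ $21 = $1,638
Total COGS = $160 + $2,292 + $5,107 + $1,638 = $9,197
Ending inventory: 21 @ $21 = $441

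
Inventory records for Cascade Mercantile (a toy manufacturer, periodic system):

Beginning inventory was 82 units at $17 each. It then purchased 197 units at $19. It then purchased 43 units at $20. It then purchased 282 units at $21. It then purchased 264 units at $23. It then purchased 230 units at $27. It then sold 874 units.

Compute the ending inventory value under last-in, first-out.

Ending inventory = $4,092

Sale 1 (874) [LIFO — newest first]: 230 @ $27 + 264 @ $23 + 282 @ $21 + 43 @ $20 + 55 @ $19 = $20,109
Ending inventory: 82 @ $17 + 142 @ $19 = $4,092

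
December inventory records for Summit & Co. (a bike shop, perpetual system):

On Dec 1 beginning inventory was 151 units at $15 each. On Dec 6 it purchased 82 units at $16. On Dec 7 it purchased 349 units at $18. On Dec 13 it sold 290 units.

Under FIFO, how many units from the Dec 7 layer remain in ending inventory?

292

Dec 13, 290 sold [FIFO — oldest first]: 151 @ $15 + 82 @ $16 + 57 @ $18 = $4,603
Ending inventory: 292 @ $18 = $5,256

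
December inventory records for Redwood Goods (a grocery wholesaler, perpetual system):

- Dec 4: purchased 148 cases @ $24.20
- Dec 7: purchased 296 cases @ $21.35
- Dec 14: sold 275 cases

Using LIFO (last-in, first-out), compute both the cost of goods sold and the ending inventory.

Dec 14, 275 sold [LIFO — newest first]: 275 @ $21.35 = $5,871.25
Ending inventory: 148 @ $24.20 + 21 @ $21.35 = $4,029.95

COGS = $5,871.25; ending inventory = $4,029.95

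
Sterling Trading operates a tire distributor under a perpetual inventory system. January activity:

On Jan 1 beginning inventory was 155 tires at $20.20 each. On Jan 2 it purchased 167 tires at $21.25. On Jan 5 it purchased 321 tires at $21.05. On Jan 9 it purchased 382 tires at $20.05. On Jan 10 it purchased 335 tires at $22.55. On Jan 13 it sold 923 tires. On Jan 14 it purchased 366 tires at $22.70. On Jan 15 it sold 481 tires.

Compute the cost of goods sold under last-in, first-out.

COGS = $30,278.60

Jan 13, 923 sold [LIFO — newest first]: 335 @ $22.55 + 382 @ $20.05 + 206 @ $21.05 = $19,549.65
Jan 15, 481 sold [LIFO — newest first]: 366 @ $22.70 + 115 @ $21.05 = $10,728.95
Total COGS = $19,549.65 + $10,728.95 = $30,278.60
Ending inventory: 155 @ $20.20 + 167 @ $21.25 = $6,679.75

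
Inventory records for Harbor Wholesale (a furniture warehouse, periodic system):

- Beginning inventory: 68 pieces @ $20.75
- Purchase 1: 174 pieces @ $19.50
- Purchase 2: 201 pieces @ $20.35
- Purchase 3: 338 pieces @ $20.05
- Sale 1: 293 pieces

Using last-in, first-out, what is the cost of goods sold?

Sale 1 (293) [LIFO — newest first]: 293 @ $20.05 = $5,874.65
Ending inventory: 68 @ $20.75 + 174 @ $19.50 + 201 @ $20.35 + 45 @ $20.05 = $9,796.60
Check: goods available $15,671.25 = COGS $5,874.65 + ending $9,796.60

COGS = $5,874.65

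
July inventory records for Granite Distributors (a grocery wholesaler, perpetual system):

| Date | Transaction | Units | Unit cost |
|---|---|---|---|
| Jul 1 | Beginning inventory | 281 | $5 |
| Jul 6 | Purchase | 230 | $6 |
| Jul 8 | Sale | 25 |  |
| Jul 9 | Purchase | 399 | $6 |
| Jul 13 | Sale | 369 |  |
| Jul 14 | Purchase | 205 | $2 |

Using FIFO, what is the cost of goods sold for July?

Jul 8, 25 sold [FIFO — oldest first]: 25 @ $5 = $125
Jul 13, 369 sold [FIFO — oldest first]: 256 @ $5 + 113 @ $6 = $1,958
Total COGS = $125 + $1,958 = $2,083
Ending inventory: 117 @ $6 + 399 @ $6 + 205 @ $2 = $3,506
Check: goods available $5,589 = COGS $2,083 + ending $3,506

COGS = $2,083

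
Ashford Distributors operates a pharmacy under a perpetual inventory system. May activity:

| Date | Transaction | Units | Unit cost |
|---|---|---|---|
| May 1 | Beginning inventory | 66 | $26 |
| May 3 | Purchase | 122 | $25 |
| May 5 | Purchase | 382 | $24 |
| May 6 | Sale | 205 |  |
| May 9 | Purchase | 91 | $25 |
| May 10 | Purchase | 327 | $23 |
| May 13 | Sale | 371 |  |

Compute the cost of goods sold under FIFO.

COGS = $14,084

May 6, 205 sold [FIFO — oldest first]: 66 @ $26 + 122 @ $25 + 17 @ $24 = $5,174
May 13, 371 sold [FIFO — oldest first]: 365 @ $24 + 6 @ $25 = $8,910
Total COGS = $5,174 + $8,910 = $14,084
Ending inventory: 85 @ $25 + 327 @ $23 = $9,646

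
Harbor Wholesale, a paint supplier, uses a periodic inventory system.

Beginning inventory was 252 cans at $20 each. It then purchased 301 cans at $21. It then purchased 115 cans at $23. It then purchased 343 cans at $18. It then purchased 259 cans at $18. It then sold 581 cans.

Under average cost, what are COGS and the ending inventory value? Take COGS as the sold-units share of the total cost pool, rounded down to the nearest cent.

Sale 1, sell 581: 581/1270 × $24,842.00 → $11,364.72
Ending inventory (cost pool remaining) = $13,477.28
Check: goods available $24,842.00 = COGS $11,364.72 + ending $13,477.28

COGS = $11,364.72; ending inventory = $13,477.28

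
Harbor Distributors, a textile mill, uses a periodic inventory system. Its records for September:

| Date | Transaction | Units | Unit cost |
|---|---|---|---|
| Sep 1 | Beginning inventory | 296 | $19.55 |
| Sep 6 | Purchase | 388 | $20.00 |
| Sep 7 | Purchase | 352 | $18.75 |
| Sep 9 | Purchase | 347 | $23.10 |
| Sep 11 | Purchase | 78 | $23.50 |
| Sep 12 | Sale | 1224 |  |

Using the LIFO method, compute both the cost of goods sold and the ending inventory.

Sep 12, 1224 sold [LIFO — newest first]: 78 @ $23.50 + 347 @ $23.10 + 352 @ $18.75 + 388 @ $20.00 + 59 @ $19.55 = $25,362.15
Ending inventory: 237 @ $19.55 = $4,633.35

COGS = $25,362.15; ending inventory = $4,633.35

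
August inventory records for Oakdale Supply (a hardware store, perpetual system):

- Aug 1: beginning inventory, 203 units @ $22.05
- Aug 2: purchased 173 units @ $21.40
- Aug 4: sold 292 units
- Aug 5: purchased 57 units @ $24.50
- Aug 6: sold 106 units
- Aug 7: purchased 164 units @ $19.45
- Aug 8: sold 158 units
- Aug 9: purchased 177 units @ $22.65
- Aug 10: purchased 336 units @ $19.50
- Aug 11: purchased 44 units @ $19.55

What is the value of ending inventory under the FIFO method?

Ending inventory = $12,218.70

Aug 4, 292 sold [FIFO — oldest first]: 203 @ $22.05 + 89 @ $21.40 = $6,380.75
Aug 6, 106 sold [FIFO — oldest first]: 84 @ $21.40 + 22 @ $24.50 = $2,336.60
Aug 8, 158 sold [FIFO — oldest first]: 35 @ $24.50 + 123 @ $19.45 = $3,249.85
Total COGS = $6,380.75 + $2,336.60 + $3,249.85 = $11,967.20
Ending inventory: 41 @ $19.45 + 177 @ $22.65 + 336 @ $19.50 + 44 @ $19.55 = $12,218.70
Check: goods available $24,185.90 = COGS $11,967.20 + ending $12,218.70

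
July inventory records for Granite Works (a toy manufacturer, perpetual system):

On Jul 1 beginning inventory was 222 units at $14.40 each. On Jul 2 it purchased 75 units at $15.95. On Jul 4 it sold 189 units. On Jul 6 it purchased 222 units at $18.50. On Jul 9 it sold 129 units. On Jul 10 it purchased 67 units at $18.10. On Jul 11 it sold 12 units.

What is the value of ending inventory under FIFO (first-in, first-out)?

Ending inventory = $4,709.20

Jul 4, 189 sold [FIFO — oldest first]: 189 @ $14.40 = $2,721.60
Jul 9, 129 sold [FIFO — oldest first]: 33 @ $14.40 + 75 @ $15.95 + 21 @ $18.50 = $2,059.95
Jul 11, 12 sold [FIFO — oldest first]: 12 @ $18.50 = $222.00
Total COGS = $2,721.60 + $2,059.95 + $222.00 = $5,003.55
Ending inventory: 189 @ $18.50 + 67 @ $18.10 = $4,709.20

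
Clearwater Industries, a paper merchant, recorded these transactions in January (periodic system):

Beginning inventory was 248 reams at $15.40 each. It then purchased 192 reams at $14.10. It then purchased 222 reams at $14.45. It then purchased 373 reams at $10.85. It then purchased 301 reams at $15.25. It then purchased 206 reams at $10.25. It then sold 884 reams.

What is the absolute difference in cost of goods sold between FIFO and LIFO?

$1,336.40

FIFO COGS: 248 @ $15.40 + 192 @ $14.10 + 222 @ $14.45 + 222 @ $10.85 = $12,143.00
LIFO COGS: 206 @ $10.25 + 301 @ $15.25 + 373 @ $10.85 + 4 @ $14.45 = $10,806.60
Difference = |$12,143.00 − $10,806.60| = $1,336.40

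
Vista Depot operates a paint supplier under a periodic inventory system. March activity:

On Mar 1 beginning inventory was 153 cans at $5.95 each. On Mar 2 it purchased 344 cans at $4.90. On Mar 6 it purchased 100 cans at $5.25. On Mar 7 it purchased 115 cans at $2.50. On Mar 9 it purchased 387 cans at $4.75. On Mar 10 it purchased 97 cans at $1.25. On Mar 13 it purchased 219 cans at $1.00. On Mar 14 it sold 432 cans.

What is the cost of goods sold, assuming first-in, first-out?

COGS = $2,277.45

Mar 14, 432 sold [FIFO — oldest first]: 153 @ $5.95 + 279 @ $4.90 = $2,277.45
Ending inventory: 65 @ $4.90 + 100 @ $5.25 + 115 @ $2.50 + 387 @ $4.75 + 97 @ $1.25 + 219 @ $1.00 = $3,309.50
Check: goods available $5,586.95 = COGS $2,277.45 + ending $3,309.50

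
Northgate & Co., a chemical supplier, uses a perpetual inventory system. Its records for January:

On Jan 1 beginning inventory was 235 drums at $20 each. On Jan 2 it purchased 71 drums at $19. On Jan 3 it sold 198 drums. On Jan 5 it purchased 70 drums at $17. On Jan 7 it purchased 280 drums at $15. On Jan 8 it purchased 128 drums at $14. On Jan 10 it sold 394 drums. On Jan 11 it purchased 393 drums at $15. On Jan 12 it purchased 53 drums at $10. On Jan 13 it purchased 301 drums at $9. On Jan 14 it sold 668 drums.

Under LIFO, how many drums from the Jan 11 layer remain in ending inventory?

79

Jan 3, 198 sold [LIFO — newest first]: 71 @ $19 + 127 @ $20 = $3,889
Jan 10, 394 sold [LIFO — newest first]: 128 @ $14 + 266 @ $15 = $5,782
Jan 14, 668 sold [LIFO — newest first]: 301 @ $9 + 53 @ $10 + 314 @ $15 = $7,949
Total COGS = $3,889 + $5,782 + $7,949 = $17,620
Ending inventory: 108 @ $20 + 70 @ $17 + 14 @ $15 + 79 @ $15 = $4,745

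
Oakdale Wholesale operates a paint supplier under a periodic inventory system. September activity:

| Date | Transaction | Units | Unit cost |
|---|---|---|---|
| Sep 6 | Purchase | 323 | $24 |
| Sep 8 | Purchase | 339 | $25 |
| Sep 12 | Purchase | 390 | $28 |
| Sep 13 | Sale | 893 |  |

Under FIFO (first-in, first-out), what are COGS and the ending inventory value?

COGS = $22,695; ending inventory = $4,452

Sep 13, 893 sold [FIFO — oldest first]: 323 @ $24 + 339 @ $25 + 231 @ $28 = $22,695
Ending inventory: 159 @ $28 = $4,452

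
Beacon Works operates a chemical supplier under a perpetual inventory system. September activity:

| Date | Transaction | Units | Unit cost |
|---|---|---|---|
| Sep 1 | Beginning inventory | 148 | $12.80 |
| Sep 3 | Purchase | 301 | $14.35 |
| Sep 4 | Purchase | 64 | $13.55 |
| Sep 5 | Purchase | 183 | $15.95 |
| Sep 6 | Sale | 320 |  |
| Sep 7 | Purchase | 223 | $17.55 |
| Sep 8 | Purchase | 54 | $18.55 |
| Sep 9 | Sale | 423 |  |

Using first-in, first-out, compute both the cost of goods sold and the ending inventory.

Sep 6, 320 sold [FIFO — oldest first]: 148 @ $12.80 + 172 @ $14.35 = $4,362.60
Sep 9, 423 sold [FIFO — oldest first]: 129 @ $14.35 + 64 @ $13.55 + 183 @ $15.95 + 47 @ $17.55 = $6,462.05
Total COGS = $4,362.60 + $6,462.05 = $10,824.65
Ending inventory: 176 @ $17.55 + 54 @ $18.55 = $4,090.50
Check: goods available $14,915.15 = COGS $10,824.65 + ending $4,090.50

COGS = $10,824.65; ending inventory = $4,090.50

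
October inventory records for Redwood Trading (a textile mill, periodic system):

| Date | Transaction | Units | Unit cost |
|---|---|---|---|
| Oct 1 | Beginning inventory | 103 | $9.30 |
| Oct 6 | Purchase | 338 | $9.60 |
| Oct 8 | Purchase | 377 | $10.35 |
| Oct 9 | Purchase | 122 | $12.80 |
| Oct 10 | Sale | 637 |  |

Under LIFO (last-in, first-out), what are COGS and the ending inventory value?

Oct 10, 637 sold [LIFO — newest first]: 122 @ $12.80 + 377 @ $10.35 + 138 @ $9.60 = $6,788.35
Ending inventory: 103 @ $9.30 + 200 @ $9.60 = $2,877.90

COGS = $6,788.35; ending inventory = $2,877.90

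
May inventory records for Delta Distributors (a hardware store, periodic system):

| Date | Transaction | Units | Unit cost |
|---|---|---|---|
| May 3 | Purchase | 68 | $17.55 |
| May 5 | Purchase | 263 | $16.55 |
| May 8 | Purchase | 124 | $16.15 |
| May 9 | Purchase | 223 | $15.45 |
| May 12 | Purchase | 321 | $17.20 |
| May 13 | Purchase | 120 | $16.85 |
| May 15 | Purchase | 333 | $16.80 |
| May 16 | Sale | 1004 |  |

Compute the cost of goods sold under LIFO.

COGS = $16,696.00

May 16, 1004 sold [LIFO — newest first]: 333 @ $16.80 + 120 @ $16.85 + 321 @ $17.20 + 223 @ $15.45 + 7 @ $16.15 = $16,696.00
Ending inventory: 68 @ $17.55 + 263 @ $16.55 + 117 @ $16.15 = $7,435.60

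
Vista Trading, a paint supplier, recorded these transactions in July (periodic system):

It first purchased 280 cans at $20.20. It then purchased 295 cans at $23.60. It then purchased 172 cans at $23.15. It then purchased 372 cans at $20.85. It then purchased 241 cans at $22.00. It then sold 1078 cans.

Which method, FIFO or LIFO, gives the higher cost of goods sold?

LIFO

FIFO COGS: 280 @ $20.20 + 295 @ $23.60 + 172 @ $23.15 + 331 @ $20.85 = $23,501.15
LIFO COGS: 241 @ $22.00 + 372 @ $20.85 + 172 @ $23.15 + 293 @ $23.60 = $23,954.80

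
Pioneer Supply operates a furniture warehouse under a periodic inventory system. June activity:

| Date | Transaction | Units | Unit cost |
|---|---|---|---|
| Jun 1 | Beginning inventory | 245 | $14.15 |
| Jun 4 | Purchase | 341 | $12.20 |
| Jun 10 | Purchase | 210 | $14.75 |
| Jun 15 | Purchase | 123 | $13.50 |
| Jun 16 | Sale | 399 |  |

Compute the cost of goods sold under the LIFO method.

COGS = $5,563.20

Jun 16, 399 sold [LIFO — newest first]: 123 @ $13.50 + 210 @ $14.75 + 66 @ $12.20 = $5,563.20
Ending inventory: 245 @ $14.15 + 275 @ $12.20 = $6,821.75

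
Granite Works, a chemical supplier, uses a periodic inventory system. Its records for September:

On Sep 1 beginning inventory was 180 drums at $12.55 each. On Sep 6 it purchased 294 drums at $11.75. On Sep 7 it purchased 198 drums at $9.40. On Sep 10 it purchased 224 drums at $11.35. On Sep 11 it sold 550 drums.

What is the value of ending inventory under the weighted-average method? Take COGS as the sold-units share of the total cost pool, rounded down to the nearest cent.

Ending inventory = $3,906.83

Sep 11, sell 550: 550/896 × $10,117.10 → $6,210.27
Ending inventory (cost pool remaining) = $3,906.83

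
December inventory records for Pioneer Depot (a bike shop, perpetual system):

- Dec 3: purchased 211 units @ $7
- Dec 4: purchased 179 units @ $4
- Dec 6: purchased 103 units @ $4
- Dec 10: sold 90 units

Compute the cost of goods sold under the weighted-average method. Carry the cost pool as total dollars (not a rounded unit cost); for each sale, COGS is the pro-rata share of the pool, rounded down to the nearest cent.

COGS = $475.55

After Dec 3: 211 on hand, pool $1,477.00 (≈ $7.0000 each)
After Dec 4: 390 on hand, pool $2,193.00 (≈ $5.6231 each)
After Dec 6: 493 on hand, pool $2,605.00 (≈ $5.2840 each)
Dec 10, sell 90: 90/493 × $2,605.00 → $475.55
Ending inventory (cost pool remaining) = $2,129.45
Check: goods available $2,605.00 = COGS $475.55 + ending $2,129.45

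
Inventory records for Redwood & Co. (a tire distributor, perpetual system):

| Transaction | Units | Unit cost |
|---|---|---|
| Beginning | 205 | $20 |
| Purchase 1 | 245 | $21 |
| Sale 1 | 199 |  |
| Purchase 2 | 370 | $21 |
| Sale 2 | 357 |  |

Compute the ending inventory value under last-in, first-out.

Ending inventory = $5,339

Sale 1 (199) [LIFO — newest first]: 199 @ $21 = $4,179
Sale 2 (357) [LIFO — newest first]: 357 @ $21 = $7,497
Total COGS = $4,179 + $7,497 = $11,676
Ending inventory: 205 @ $20 + 46 @ $21 + 13 @ $21 = $5,339
Check: goods available $17,015 = COGS $11,676 + ending $5,339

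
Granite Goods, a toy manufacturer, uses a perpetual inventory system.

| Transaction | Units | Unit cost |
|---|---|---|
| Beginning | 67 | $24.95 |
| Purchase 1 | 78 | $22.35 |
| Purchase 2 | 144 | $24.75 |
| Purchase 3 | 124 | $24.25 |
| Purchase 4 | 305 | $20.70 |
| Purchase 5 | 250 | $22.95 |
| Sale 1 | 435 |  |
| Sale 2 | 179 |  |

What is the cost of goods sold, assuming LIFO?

COGS = $13,481.75

Sale 1 (435) [LIFO — newest first]: 250 @ $22.95 + 185 @ $20.70 = $9,567.00
Sale 2 (179) [LIFO — newest first]: 120 @ $20.70 + 59 @ $24.25 = $3,914.75
Total COGS = $9,567.00 + $3,914.75 = $13,481.75
Ending inventory: 67 @ $24.95 + 78 @ $22.35 + 144 @ $24.75 + 65 @ $24.25 = $8,555.20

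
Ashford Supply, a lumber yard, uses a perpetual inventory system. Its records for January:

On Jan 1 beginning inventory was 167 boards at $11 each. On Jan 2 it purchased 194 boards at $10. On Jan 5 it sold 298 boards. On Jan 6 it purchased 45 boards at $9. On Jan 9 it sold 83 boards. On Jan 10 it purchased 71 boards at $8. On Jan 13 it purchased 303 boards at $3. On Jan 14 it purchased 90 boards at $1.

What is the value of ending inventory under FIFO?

Jan 5, 298 sold [FIFO — oldest first]: 167 @ $11 + 131 @ $10 = $3,147
Jan 9, 83 sold [FIFO — oldest first]: 63 @ $10 + 20 @ $9 = $810
Total COGS = $3,147 + $810 = $3,957
Ending inventory: 25 @ $9 + 71 @ $8 + 303 @ $3 + 90 @ $1 = $1,792
Check: goods available $5,749 = COGS $3,957 + ending $1,792

Ending inventory = $1,792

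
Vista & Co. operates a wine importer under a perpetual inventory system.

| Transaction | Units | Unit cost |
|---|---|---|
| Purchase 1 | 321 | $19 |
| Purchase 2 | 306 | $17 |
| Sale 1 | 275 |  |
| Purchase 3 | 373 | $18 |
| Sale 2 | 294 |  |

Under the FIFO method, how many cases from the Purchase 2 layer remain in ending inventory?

58

Sale 1 (275) [FIFO — oldest first]: 275 @ $19 = $5,225
Sale 2 (294) [FIFO — oldest first]: 46 @ $19 + 248 @ $17 = $5,090
Total COGS = $5,225 + $5,090 = $10,315
Ending inventory: 58 @ $17 + 373 @ $18 = $7,700
Check: goods available $18,015 = COGS $10,315 + ending $7,700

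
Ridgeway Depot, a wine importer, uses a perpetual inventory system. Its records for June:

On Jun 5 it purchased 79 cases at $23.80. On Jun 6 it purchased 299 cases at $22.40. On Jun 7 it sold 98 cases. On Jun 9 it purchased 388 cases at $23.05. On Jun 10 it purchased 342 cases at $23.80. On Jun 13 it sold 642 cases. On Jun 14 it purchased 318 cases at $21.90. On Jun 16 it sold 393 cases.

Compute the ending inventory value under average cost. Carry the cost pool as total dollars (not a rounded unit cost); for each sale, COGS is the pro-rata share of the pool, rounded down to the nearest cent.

Ending inventory = $6,621.80

After Jun 5: 79 on hand, pool $1,880.20 (≈ $23.8000 each)
After Jun 6: 378 on hand, pool $8,577.80 (≈ $22.6926 each)
Jun 7, sell 98: 98/378 × $8,577.80 → $2,223.87
After Jun 9: 668 on hand, pool $15,297.33 (≈ $22.9002 each)
After Jun 10: 1010 on hand, pool $23,436.93 (≈ $23.2049 each)
Jun 13, sell 642: 642/1010 × $23,436.93 → $14,897.53
After Jun 14: 686 on hand, pool $15,503.60 (≈ $22.6000 each)
Jun 16, sell 393: 393/686 × $15,503.60 → $8,881.80
Total COGS = $2,223.87 + $14,897.53 + $8,881.80 = $26,003.20
Ending inventory (cost pool remaining) = $6,621.80
Check: goods available $32,625.00 = COGS $26,003.20 + ending $6,621.80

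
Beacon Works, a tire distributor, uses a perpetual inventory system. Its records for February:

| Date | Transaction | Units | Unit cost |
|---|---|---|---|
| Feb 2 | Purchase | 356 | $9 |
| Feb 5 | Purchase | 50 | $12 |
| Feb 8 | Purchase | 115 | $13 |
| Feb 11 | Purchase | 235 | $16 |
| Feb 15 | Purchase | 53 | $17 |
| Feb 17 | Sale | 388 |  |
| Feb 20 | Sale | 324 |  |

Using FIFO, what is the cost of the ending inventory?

Feb 17, 388 sold [FIFO — oldest first]: 356 @ $9 + 32 @ $12 = $3,588
Feb 20, 324 sold [FIFO — oldest first]: 18 @ $12 + 115 @ $13 + 191 @ $16 = $4,767
Total COGS = $3,588 + $4,767 = $8,355
Ending inventory: 44 @ $16 + 53 @ $17 = $1,605

Ending inventory = $1,605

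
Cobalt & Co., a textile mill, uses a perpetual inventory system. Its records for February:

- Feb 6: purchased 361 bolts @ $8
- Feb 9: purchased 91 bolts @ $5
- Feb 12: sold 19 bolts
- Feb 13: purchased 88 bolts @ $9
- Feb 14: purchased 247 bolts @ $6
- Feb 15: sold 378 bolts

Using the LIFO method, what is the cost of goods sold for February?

Feb 12, 19 sold [LIFO — newest first]: 19 @ $5 = $95
Feb 15, 378 sold [LIFO — newest first]: 247 @ $6 + 88 @ $9 + 43 @ $5 = $2,489
Total COGS = $95 + $2,489 = $2,584
Ending inventory: 361 @ $8 + 29 @ $5 = $3,033

COGS = $2,584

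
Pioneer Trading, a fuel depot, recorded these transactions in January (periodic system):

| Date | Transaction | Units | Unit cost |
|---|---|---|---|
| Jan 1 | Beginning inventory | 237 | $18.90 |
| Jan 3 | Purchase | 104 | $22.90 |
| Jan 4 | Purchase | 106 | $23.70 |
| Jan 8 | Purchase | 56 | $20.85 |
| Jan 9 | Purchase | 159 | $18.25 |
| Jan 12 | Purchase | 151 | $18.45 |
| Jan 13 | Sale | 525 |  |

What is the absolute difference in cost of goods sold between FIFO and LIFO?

$361.00

FIFO COGS: 237 @ $18.90 + 104 @ $22.90 + 106 @ $23.70 + 56 @ $20.85 + 22 @ $18.25 = $10,942.20
LIFO COGS: 151 @ $18.45 + 159 @ $18.25 + 56 @ $20.85 + 106 @ $23.70 + 53 @ $22.90 = $10,581.20
Difference = |$10,942.20 − $10,581.20| = $361.00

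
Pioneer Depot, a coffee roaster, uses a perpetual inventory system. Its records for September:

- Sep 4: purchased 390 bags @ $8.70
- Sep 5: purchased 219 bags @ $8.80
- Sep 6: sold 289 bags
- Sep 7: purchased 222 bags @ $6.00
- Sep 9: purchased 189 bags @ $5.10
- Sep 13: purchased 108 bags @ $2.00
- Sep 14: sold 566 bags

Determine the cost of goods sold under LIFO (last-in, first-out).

Sep 6, 289 sold [LIFO — newest first]: 219 @ $8.80 + 70 @ $8.70 = $2,536.20
Sep 14, 566 sold [LIFO — newest first]: 108 @ $2.00 + 189 @ $5.10 + 222 @ $6.00 + 47 @ $8.70 = $2,920.80
Total COGS = $2,536.20 + $2,920.80 = $5,457.00
Ending inventory: 273 @ $8.70 = $2,375.10

COGS = $5,457.00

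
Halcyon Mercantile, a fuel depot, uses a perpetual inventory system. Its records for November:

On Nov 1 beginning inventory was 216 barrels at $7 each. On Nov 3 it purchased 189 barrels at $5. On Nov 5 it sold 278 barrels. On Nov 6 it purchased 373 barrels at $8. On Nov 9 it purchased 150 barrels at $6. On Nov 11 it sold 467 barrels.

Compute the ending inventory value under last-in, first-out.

Ending inventory = $1,337

Nov 5, 278 sold [LIFO — newest first]: 189 @ $5 + 89 @ $7 = $1,568
Nov 11, 467 sold [LIFO — newest first]: 150 @ $6 + 317 @ $8 = $3,436
Total COGS = $1,568 + $3,436 = $5,004
Ending inventory: 127 @ $7 + 56 @ $8 = $1,337
Check: goods available $6,341 = COGS $5,004 + ending $1,337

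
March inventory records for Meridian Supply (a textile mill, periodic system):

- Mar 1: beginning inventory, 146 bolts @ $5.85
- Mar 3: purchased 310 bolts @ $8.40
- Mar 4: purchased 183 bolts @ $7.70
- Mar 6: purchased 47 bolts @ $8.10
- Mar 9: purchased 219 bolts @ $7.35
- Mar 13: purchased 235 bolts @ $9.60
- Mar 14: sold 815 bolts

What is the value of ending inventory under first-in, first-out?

Mar 14, 815 sold [FIFO — oldest first]: 146 @ $5.85 + 310 @ $8.40 + 183 @ $7.70 + 47 @ $8.10 + 129 @ $7.35 = $6,196.05
Ending inventory: 90 @ $7.35 + 235 @ $9.60 = $2,917.50
Check: goods available $9,113.55 = COGS $6,196.05 + ending $2,917.50

Ending inventory = $2,917.50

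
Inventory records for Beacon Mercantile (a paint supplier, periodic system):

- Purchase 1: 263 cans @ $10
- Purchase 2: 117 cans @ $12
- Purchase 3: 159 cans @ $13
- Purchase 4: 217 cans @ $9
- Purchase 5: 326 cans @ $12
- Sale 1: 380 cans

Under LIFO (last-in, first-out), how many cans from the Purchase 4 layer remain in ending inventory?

Sale 1 (380) [LIFO — newest first]: 326 @ $12 + 54 @ $9 = $4,398
Ending inventory: 263 @ $10 + 117 @ $12 + 159 @ $13 + 163 @ $9 = $7,568

163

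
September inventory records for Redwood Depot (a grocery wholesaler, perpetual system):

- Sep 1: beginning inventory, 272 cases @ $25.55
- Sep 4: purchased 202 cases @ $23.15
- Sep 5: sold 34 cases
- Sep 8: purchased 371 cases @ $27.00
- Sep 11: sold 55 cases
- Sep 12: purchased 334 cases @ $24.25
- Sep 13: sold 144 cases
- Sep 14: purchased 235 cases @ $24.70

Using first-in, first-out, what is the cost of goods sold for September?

Sep 5, 34 sold [FIFO — oldest first]: 34 @ $25.55 = $868.70
Sep 11, 55 sold [FIFO — oldest first]: 55 @ $25.55 = $1,405.25
Sep 13, 144 sold [FIFO — oldest first]: 144 @ $25.55 = $3,679.20
Total COGS = $868.70 + $1,405.25 + $3,679.20 = $5,953.15
Ending inventory: 39 @ $25.55 + 202 @ $23.15 + 371 @ $27.00 + 334 @ $24.25 + 235 @ $24.70 = $29,593.75

COGS = $5,953.15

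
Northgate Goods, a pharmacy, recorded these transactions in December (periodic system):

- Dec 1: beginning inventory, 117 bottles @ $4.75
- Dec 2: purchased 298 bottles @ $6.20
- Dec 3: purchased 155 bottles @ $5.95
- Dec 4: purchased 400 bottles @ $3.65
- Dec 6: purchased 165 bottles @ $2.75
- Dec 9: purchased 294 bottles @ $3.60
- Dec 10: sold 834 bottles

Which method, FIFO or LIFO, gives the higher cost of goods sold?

FIFO COGS: 117 @ $4.75 + 298 @ $6.20 + 155 @ $5.95 + 264 @ $3.65 = $4,289.20
LIFO COGS: 294 @ $3.60 + 165 @ $2.75 + 375 @ $3.65 = $2,880.90

FIFO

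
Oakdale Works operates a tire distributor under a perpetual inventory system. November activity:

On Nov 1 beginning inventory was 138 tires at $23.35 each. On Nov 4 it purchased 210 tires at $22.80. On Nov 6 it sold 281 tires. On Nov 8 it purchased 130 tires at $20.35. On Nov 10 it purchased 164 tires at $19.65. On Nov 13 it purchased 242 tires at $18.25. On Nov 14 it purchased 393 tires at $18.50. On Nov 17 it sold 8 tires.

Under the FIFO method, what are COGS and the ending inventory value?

Nov 6, 281 sold [FIFO — oldest first]: 138 @ $23.35 + 143 @ $22.80 = $6,482.70
Nov 17, 8 sold [FIFO — oldest first]: 8 @ $22.80 = $182.40
Total COGS = $6,482.70 + $182.40 = $6,665.10
Ending inventory: 59 @ $22.80 + 130 @ $20.35 + 164 @ $19.65 + 242 @ $18.25 + 393 @ $18.50 = $18,900.30

COGS = $6,665.10; ending inventory = $18,900.30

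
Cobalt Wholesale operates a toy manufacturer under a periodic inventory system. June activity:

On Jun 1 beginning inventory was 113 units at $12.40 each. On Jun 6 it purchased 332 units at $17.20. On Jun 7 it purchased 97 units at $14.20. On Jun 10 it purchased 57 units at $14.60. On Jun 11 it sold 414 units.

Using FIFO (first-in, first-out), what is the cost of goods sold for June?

COGS = $6,578.40

Jun 11, 414 sold [FIFO — oldest first]: 113 @ $12.40 + 301 @ $17.20 = $6,578.40
Ending inventory: 31 @ $17.20 + 97 @ $14.20 + 57 @ $14.60 = $2,742.80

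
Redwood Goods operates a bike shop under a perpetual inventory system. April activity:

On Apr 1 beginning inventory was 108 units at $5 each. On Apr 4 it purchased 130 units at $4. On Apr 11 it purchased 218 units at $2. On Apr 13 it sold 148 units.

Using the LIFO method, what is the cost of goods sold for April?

COGS = $296

Apr 13, 148 sold [LIFO — newest first]: 148 @ $2 = $296
Ending inventory: 108 @ $5 + 130 @ $4 + 70 @ $2 = $1,200
Check: goods available $1,496 = COGS $296 + ending $1,200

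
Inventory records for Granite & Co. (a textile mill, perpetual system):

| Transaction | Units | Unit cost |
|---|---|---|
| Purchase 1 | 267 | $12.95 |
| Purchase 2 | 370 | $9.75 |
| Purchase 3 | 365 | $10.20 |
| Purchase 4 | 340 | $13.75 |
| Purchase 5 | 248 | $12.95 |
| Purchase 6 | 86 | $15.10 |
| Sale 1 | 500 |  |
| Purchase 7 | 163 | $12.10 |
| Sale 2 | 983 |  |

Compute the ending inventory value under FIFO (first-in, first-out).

Ending inventory = $4,656.55

Sale 1 (500) [FIFO — oldest first]: 267 @ $12.95 + 233 @ $9.75 = $5,729.40
Sale 2 (983) [FIFO — oldest first]: 137 @ $9.75 + 365 @ $10.20 + 340 @ $13.75 + 141 @ $12.95 = $11,559.70
Total COGS = $5,729.40 + $11,559.70 = $17,289.10
Ending inventory: 107 @ $12.95 + 86 @ $15.10 + 163 @ $12.10 = $4,656.55
Check: goods available $21,945.65 = COGS $17,289.10 + ending $4,656.55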